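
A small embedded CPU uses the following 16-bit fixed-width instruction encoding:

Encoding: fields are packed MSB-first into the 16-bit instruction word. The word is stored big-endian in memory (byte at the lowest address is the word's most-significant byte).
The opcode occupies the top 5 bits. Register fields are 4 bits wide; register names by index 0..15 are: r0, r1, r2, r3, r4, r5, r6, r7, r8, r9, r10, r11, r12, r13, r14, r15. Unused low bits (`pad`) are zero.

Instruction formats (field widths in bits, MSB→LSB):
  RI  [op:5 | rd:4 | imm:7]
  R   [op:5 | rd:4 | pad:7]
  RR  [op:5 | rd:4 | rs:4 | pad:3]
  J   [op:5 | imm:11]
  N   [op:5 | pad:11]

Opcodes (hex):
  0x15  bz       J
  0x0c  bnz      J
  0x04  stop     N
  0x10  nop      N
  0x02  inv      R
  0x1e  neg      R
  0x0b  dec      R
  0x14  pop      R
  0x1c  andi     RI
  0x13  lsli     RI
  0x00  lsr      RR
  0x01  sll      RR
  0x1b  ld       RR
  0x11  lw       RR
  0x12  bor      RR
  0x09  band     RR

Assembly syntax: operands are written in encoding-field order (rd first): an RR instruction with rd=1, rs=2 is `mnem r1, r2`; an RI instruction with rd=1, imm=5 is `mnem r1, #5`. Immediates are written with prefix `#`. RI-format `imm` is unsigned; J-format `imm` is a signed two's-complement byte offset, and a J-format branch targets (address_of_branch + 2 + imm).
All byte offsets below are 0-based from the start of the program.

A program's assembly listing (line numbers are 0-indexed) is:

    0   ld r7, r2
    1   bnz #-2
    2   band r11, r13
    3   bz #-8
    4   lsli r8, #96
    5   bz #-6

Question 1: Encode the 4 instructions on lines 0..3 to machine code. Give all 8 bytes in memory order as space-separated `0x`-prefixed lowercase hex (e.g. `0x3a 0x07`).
0xdb 0x90 0x67 0xfe 0x4d 0xe8 0xaf 0xf8

0. ld fields op=0x1b:5|rd=7:4|rs=2:4|pad=0:3 → word db90h → db 90
1. bnz fields op=0xc:5|imm=-2:11 → word 67feh → 67 fe
2. band fields op=0x9:5|rd=11:4|rs=13:4|pad=0:3 → word 4de8h → 4d e8
3. bz fields op=0x15:5|imm=-8:11 → word aff8h → af f8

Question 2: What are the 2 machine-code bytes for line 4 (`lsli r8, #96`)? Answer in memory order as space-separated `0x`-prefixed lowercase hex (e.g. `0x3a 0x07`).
L4: lsli op=0x13:5|rd=8:4|imm=96:7 ⇒ 0x9c60 ⇒ big 9c 60

0x9c 0x60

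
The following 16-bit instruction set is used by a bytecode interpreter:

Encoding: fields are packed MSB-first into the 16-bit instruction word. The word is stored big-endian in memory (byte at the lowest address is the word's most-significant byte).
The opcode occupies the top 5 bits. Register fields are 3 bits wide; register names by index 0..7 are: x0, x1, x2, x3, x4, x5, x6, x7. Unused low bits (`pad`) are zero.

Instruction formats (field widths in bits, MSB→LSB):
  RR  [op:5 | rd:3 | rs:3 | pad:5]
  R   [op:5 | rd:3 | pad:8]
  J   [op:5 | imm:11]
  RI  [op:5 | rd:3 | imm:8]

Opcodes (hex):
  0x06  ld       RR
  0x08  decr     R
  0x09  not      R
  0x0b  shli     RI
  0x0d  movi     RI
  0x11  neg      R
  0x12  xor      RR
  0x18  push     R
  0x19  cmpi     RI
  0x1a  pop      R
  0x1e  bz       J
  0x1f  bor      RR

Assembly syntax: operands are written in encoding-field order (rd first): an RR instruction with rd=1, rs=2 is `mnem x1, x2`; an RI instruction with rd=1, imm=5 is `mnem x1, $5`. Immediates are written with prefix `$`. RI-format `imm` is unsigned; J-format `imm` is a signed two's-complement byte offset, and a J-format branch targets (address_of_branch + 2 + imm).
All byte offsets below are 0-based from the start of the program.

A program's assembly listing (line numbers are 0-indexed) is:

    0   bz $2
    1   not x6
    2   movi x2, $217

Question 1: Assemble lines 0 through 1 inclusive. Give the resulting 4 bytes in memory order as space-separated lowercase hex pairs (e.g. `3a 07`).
f0 02 4e 00

L0: bz op=0x1e:5|imm=2:11 ⇒ 0xf002 ⇒ big f0 02
L1: not op=0x9:5|rd=6:3|pad=0:8 ⇒ 0x4e00 ⇒ big 4e 00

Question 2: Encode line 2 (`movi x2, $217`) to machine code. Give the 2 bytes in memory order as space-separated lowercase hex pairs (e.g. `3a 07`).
6a d9

line 2 (movi): pack op=0xd:5|rd=2:3|imm=217:8 = 0x6ad9; big→ 6a d9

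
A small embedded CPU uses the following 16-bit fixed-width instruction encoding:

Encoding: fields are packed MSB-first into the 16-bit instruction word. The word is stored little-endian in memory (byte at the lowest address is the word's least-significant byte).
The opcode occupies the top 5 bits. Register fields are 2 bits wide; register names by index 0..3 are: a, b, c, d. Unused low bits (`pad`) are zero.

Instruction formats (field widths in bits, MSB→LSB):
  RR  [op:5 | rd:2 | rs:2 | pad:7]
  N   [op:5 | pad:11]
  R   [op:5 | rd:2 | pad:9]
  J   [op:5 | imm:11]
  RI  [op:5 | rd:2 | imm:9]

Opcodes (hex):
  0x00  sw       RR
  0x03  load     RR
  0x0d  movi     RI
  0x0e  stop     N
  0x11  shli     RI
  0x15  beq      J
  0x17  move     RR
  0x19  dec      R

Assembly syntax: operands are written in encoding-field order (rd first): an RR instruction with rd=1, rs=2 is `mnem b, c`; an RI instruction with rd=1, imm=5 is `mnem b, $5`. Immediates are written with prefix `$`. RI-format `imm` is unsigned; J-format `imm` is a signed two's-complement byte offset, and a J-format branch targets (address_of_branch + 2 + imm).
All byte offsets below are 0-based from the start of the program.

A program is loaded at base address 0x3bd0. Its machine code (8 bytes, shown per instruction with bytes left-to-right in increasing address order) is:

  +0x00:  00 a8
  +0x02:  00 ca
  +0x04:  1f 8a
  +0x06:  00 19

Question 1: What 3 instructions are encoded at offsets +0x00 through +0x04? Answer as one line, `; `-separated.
+0x00: 00 a8 ⇒ word 0xa800 (little)
  op=0xa800>>11=0x15 ⇒ beq (J)
  imm@[10:0]=0x0 ⇒ $0
+0x02: 00 ca ⇒ word 0xca00 (little)
  op=0xca00>>11=0x19 ⇒ dec (R)
  rd@[10:9]=0x1 ⇒ b
+0x04: 1f 8a ⇒ word 0x8a1f (little)
  op=0x8a1f>>11=0x11 ⇒ shli (RI)
  rd@[10:9]=0x1 ⇒ b
  imm@[8:0]=0x1f ⇒ $31

beq $0; dec b; shli b, $31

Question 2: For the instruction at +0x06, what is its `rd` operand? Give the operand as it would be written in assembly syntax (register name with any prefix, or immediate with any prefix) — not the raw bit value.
[06] 00 19 → 0x1900
  top 5b → 0x3 → load [RR]
  [10:9] rd=0 = a
  [8:7] rs=2 = c

a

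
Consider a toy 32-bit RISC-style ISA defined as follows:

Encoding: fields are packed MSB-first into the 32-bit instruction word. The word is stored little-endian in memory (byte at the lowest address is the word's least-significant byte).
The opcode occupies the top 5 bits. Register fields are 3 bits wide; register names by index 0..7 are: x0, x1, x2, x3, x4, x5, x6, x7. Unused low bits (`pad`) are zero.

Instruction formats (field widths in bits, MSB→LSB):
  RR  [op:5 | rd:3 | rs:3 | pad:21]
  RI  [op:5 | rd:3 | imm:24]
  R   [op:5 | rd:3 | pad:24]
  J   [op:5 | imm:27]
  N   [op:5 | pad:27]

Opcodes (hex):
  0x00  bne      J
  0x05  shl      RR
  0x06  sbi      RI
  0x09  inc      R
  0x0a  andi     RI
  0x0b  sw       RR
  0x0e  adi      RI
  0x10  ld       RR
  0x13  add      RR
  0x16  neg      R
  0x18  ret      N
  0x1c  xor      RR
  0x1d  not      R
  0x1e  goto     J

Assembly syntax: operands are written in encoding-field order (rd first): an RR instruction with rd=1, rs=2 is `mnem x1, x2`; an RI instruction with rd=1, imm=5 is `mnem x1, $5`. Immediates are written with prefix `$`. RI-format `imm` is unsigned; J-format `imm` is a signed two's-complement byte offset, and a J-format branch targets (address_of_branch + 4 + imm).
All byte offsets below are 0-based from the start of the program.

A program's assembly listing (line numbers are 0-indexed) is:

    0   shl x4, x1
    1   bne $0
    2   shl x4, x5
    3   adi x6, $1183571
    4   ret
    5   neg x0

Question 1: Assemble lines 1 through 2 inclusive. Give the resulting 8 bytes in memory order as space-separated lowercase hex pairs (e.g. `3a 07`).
00 00 00 00 00 00 a0 2c

1. bne fields op=0x0:5|imm=0:27 → word 00000000h → 00 00 00 00
2. shl fields op=0x5:5|rd=4:3|rs=5:3|pad=0:21 → word 2ca00000h → 00 00 a0 2c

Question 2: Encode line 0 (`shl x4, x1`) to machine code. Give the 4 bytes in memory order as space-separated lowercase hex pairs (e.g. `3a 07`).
L0: shl op=0x5:5|rd=4:3|rs=1:3|pad=0:21 ⇒ 0x2c200000 ⇒ little 00 00 20 2c

00 00 20 2c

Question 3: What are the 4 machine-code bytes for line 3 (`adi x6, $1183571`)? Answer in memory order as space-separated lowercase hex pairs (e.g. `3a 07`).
L3: adi op=0xe:5|rd=6:3|imm=1183571:24 ⇒ 0x76120f53 ⇒ little 53 0f 12 76

53 0f 12 76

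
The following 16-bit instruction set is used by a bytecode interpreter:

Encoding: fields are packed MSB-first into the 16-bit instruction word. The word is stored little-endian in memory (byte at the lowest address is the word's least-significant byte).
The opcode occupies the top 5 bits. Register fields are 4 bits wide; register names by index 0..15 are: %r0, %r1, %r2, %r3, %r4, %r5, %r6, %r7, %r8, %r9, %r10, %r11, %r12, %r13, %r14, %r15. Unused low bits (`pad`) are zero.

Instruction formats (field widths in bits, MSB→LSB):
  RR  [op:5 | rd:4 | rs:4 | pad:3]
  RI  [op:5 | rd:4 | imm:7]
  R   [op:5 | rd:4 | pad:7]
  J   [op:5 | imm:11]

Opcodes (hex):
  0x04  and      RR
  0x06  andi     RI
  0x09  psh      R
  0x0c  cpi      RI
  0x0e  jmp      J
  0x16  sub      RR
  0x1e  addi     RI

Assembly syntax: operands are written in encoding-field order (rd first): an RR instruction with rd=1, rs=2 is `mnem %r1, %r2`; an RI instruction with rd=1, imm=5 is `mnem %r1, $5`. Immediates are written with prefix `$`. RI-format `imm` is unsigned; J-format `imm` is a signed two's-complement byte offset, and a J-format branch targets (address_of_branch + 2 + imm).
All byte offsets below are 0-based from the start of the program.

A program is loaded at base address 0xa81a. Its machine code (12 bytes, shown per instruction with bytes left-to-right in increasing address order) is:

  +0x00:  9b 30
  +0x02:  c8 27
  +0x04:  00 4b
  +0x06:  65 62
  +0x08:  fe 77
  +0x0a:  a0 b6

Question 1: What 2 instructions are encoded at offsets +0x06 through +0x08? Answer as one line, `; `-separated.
off 0x06: read 65 62 as little → 0x6265
  op=0x6265>>11=0xc ⇒ cpi (RI)
  rd: (w>>7)&0xf=0x4 → %r4
  imm: (w>>0)&0x7f=0x65 → $101
off 0x08: read fe 77 as little → 0x77fe
  op=0x77fe>>11=0xe ⇒ jmp (J)
  imm: (w>>0)&0x7ff=0x7fe (s11→-2) → $-2

cpi %r4, $101; jmp $-2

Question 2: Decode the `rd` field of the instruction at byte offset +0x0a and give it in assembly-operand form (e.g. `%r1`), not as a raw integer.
%r13

[0a] a0 b6 → 0xb6a0
  opcode bits[15:11]=0x16: sub/RR
  rd@[10:7]=0xd ⇒ %r13
  rs@[6:3]=0x4 ⇒ %r4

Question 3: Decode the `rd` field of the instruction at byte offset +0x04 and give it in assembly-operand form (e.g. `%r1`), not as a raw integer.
[04] 00 4b → 0x4b00
  op=0x4b00>>11=0x9 ⇒ psh (R)
  [10:7] rd=6 = %r6

%r6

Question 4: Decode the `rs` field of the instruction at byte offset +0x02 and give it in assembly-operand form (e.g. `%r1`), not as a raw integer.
@+02  little-endian(c8 27) = 0x27c8
  top 5b → 0x4 → and [RR]
  rd@[10:7]=0xf ⇒ %r15
  rs@[6:3]=0x9 ⇒ %r9

%r9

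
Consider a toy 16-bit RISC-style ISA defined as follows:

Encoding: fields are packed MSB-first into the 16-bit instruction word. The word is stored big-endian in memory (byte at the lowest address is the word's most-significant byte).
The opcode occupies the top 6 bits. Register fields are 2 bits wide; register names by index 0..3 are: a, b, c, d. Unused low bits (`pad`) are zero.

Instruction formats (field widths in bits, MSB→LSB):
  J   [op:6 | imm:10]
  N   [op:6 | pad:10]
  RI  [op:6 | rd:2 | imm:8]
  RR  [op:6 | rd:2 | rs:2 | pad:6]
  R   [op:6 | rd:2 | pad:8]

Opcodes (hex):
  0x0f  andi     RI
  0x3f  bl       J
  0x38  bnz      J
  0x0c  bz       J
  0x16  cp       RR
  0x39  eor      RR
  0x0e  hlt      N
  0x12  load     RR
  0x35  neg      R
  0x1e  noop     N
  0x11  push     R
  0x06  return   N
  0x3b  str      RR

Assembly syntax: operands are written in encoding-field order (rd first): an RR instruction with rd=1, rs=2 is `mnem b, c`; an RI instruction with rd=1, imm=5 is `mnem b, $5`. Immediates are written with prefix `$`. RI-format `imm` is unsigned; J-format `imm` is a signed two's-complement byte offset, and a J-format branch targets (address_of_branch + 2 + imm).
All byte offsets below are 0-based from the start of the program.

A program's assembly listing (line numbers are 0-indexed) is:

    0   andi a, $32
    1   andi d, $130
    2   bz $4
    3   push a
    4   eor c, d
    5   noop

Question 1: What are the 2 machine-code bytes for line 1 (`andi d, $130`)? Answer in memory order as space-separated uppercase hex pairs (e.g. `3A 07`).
L1: andi op=0xf:6|rd=3:2|imm=130:8 ⇒ 0x3f82 ⇒ big 3f 82

3F 82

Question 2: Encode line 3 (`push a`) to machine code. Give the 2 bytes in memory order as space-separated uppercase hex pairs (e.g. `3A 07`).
44 00

3. push fields op=0x11:6|rd=0:2|pad=0:8 → word 4400h → 44 00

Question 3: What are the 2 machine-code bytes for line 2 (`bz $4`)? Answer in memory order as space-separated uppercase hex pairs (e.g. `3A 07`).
30 04

2. bz fields op=0xc:6|imm=4:10 → word 3004h → 30 04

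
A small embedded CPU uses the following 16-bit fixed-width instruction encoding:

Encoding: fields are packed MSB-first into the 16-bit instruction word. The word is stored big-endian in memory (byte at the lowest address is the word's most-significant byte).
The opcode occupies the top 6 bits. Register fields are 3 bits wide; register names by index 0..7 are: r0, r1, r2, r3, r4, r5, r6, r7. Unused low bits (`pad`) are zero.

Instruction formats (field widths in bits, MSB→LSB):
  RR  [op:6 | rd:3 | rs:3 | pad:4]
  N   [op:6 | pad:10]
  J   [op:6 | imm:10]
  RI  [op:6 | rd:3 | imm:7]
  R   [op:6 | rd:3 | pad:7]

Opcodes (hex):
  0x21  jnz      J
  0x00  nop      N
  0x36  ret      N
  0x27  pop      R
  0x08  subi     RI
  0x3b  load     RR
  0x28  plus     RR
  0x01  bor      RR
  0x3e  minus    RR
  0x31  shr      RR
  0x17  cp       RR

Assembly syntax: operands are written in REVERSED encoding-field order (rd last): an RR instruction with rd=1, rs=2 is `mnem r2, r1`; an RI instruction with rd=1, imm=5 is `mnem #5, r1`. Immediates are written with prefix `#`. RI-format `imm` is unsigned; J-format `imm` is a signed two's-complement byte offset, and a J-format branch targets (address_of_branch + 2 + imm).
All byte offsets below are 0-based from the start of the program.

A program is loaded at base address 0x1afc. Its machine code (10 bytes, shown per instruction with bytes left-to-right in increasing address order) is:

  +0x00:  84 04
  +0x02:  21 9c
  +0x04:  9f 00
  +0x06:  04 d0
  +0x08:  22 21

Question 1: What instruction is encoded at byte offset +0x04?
[04] 9f 00 → 0x9f00
  top 6b → 0x27 → pop [R]
  [9:7] rd=6 = r6

pop r6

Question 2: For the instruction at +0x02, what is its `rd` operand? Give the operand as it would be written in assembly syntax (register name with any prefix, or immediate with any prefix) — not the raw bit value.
[02] 21 9c → 0x219c
  opcode bits[15:10]=0x8: subi/RI
  rd: (w>>7)&0x7=0x3 → r3
  imm: (w>>0)&0x7f=0x1c → #28

r3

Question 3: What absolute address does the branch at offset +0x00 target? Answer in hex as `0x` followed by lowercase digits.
+0x00: 84 04 ⇒ word 0x8404 (big)
  top 6b → 0x21 → jnz [J]
  imm@[9:0]=0x4 ⇒ #4
  target = base 0x1afc + off 0x00 + 2 + imm 4 = 0x1b02

0x1b02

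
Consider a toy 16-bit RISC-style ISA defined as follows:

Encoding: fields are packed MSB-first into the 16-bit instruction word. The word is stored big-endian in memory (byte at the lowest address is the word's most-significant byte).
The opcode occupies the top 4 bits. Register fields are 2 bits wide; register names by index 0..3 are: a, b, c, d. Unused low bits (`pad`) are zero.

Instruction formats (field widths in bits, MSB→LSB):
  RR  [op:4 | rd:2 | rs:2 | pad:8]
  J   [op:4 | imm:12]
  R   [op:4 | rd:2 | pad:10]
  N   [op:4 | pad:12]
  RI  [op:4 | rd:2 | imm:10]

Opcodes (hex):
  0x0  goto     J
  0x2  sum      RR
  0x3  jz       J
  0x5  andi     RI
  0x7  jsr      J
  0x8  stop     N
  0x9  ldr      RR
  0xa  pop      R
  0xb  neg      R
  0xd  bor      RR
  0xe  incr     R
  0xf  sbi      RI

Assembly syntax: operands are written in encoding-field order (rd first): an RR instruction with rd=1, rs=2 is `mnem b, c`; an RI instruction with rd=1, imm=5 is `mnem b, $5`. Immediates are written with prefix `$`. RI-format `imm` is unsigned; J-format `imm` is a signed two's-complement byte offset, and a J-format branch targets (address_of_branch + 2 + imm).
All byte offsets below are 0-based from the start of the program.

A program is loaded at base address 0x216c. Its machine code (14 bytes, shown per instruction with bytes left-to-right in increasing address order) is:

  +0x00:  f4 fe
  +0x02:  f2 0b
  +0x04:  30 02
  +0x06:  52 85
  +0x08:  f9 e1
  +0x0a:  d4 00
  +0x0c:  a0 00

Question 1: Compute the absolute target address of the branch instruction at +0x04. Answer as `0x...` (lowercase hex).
0x2174

@+04  big-endian(30 02) = 0x3002
  top 4b → 0x3 → jz [J]
  imm: (w>>0)&0xfff=0x2 → $2
  target = base 0x216c + off 0x04 + 2 + imm 2 = 0x2174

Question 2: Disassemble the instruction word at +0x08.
+0x08: f9 e1 ⇒ word 0xf9e1 (big)
  top 4b → 0xf → sbi [RI]
  rd: (w>>10)&0x3=0x2 → c
  imm: (w>>0)&0x3ff=0x1e1 → $481

sbi c, $481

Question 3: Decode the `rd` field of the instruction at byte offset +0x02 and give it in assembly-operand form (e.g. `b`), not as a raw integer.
[02] f2 0b → 0xf20b
  opcode bits[15:12]=0xf: sbi/RI
  rd: (w>>10)&0x3=0x0 → a
  imm: (w>>0)&0x3ff=0x20b → $523

a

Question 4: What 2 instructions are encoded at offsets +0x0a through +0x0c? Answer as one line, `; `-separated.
+0x0a: d4 00 ⇒ word 0xd400 (big)
  op=0xd400>>12=0xd ⇒ bor (RR)
  rd@[11:10]=0x1 ⇒ b
  rs@[9:8]=0x0 ⇒ a
+0x0c: a0 00 ⇒ word 0xa000 (big)
  op=0xa000>>12=0xa ⇒ pop (R)
  rd@[11:10]=0x0 ⇒ a

bor b, a; pop a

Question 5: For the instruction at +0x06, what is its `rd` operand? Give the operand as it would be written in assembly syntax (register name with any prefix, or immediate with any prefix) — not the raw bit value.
a

off 0x06: read 52 85 as big → 0x5285
  top 4b → 0x5 → andi [RI]
  rd@[11:10]=0x0 ⇒ a
  imm@[9:0]=0x285 ⇒ $645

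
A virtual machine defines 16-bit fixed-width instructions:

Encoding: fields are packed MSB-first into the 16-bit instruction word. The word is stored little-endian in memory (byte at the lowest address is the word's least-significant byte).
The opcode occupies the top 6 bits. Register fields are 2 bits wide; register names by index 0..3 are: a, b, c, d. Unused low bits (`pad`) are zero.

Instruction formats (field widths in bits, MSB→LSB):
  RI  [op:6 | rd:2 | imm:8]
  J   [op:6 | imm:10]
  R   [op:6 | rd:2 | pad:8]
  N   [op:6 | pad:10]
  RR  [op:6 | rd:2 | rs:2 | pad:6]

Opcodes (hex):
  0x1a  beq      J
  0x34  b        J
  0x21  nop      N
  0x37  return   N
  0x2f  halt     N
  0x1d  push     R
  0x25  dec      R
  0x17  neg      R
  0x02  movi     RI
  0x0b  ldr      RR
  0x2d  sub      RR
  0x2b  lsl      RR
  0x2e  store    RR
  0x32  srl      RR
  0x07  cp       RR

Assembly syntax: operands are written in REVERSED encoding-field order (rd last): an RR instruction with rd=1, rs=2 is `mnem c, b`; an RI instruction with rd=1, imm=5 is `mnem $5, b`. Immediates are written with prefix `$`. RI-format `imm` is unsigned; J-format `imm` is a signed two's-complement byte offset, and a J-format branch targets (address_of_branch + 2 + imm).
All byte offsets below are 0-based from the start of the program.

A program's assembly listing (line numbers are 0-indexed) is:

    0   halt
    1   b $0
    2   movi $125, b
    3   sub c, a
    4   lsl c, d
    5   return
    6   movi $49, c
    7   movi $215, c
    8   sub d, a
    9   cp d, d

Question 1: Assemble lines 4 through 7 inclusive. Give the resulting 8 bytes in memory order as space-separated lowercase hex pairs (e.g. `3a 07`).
4. lsl fields op=0x2b:6|rd=3:2|rs=2:2|pad=0:6 → word af80h → 80 af
5. return fields op=0x37:6|pad=0:10 → word dc00h → 00 dc
6. movi fields op=0x2:6|rd=2:2|imm=49:8 → word 0a31h → 31 0a
7. movi fields op=0x2:6|rd=2:2|imm=215:8 → word 0ad7h → d7 0a

80 af 00 dc 31 0a d7 0a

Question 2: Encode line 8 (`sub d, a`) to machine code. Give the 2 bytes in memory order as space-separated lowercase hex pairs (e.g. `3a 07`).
c0 b4

L8: sub op=0x2d:6|rd=0:2|rs=3:2|pad=0:6 ⇒ 0xb4c0 ⇒ little c0 b4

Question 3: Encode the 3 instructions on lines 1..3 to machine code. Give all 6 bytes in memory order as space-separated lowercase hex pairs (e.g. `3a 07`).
00 d0 7d 09 80 b4

1. b fields op=0x34:6|imm=0:10 → word d000h → 00 d0
2. movi fields op=0x2:6|rd=1:2|imm=125:8 → word 097dh → 7d 09
3. sub fields op=0x2d:6|rd=0:2|rs=2:2|pad=0:6 → word b480h → 80 b4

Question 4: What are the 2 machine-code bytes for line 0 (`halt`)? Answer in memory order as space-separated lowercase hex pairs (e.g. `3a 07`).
line 0 (halt): pack op=0x2f:6|pad=0:10 = 0xbc00; little→ 00 bc

00 bc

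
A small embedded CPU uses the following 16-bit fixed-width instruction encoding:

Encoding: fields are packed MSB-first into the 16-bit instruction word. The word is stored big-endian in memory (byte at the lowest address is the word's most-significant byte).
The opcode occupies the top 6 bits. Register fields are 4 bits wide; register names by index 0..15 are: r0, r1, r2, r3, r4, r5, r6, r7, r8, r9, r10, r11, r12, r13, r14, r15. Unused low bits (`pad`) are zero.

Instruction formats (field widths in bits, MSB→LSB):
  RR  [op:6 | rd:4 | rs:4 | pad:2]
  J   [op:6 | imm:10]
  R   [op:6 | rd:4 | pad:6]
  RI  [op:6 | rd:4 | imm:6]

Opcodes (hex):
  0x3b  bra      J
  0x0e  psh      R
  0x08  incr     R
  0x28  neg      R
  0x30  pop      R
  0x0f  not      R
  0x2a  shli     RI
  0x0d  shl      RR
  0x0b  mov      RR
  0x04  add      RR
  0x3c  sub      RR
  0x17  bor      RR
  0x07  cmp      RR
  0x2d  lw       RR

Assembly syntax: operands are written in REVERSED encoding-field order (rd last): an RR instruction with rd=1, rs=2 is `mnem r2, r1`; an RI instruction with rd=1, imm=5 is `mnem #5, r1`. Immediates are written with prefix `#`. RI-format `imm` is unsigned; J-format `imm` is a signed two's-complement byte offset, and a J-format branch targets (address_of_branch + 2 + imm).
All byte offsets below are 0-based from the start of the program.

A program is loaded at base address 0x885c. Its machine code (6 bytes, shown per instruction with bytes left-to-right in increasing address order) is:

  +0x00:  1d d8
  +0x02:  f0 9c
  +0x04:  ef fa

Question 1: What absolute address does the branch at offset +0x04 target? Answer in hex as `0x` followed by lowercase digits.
0x885c

[04] ef fa → 0xeffa
  top 6b → 0x3b → bra [J]
  imm: (w>>0)&0x3ff=0x3fa (s10→-6) → #-6
  target = base 0x885c + off 0x04 + 2 + imm -6 = 0x885c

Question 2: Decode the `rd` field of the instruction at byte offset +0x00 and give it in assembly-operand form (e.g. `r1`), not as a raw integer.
r7

@+00  big-endian(1d d8) = 0x1dd8
  opcode bits[15:10]=0x7: cmp/RR
  [9:6] rd=7 = r7
  [5:2] rs=6 = r6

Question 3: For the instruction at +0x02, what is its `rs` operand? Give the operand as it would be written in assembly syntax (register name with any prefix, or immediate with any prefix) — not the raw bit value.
r7

[02] f0 9c → 0xf09c
  opcode bits[15:10]=0x3c: sub/RR
  rd: (w>>6)&0xf=0x2 → r2
  rs: (w>>2)&0xf=0x7 → r7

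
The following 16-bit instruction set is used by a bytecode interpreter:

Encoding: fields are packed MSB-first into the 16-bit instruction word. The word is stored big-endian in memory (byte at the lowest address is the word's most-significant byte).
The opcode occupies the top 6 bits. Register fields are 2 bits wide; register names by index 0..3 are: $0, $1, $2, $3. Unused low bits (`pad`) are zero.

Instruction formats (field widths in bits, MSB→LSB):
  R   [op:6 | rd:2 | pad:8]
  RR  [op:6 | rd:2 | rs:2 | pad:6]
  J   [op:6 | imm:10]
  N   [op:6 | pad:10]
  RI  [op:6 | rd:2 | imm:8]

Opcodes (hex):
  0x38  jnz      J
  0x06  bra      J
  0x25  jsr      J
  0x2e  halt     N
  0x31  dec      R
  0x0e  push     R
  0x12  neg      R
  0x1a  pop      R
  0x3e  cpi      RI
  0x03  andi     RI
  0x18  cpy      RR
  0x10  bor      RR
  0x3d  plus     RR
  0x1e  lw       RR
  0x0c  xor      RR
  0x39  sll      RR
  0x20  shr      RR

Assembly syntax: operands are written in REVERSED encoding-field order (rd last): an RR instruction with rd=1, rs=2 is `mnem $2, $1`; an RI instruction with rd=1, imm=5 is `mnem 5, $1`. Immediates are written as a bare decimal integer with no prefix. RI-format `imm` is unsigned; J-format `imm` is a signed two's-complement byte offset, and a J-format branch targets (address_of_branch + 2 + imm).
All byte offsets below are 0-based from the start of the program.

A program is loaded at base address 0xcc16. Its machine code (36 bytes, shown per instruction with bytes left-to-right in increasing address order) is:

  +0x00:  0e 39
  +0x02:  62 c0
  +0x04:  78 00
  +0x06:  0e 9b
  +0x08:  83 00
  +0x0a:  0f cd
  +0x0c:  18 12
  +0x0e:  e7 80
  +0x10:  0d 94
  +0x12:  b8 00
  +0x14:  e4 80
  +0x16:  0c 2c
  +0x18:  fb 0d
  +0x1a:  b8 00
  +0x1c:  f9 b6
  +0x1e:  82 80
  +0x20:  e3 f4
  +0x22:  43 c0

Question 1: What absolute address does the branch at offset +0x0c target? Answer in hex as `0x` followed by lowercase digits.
0xcc36

off 0x0c: read 18 12 as big → 0x1812
  top 6b → 0x6 → bra [J]
  imm: (w>>0)&0x3ff=0x12 → 18
  target = base 0xcc16 + off 0x0c + 2 + imm 18 = 0xcc36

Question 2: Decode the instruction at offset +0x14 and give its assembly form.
[14] e4 80 → 0xe480
  op=0xe480>>10=0x39 ⇒ sll (RR)
  rd: (w>>8)&0x3=0x0 → $0
  rs: (w>>6)&0x3=0x2 → $2

sll $2, $0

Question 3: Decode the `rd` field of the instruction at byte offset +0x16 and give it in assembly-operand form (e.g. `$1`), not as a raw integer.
$0

@+16  big-endian(0c 2c) = 0x0c2c
  opcode bits[15:10]=0x3: andi/RI
  [9:8] rd=0 = $0
  [7:0] imm=44 = 44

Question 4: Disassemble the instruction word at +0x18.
+0x18: fb 0d ⇒ word 0xfb0d (big)
  op=0xfb0d>>10=0x3e ⇒ cpi (RI)
  rd@[9:8]=0x3 ⇒ $3
  imm@[7:0]=0xd ⇒ 13

cpi 13, $3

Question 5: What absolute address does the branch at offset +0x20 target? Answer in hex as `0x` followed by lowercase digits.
@+20  big-endian(e3 f4) = 0xe3f4
  op=0xe3f4>>10=0x38 ⇒ jnz (J)
  imm@[9:0]=0x3f4 (s10→-12) ⇒ -12
  target = base 0xcc16 + off 0x20 + 2 + imm -12 = 0xcc2c

0xcc2c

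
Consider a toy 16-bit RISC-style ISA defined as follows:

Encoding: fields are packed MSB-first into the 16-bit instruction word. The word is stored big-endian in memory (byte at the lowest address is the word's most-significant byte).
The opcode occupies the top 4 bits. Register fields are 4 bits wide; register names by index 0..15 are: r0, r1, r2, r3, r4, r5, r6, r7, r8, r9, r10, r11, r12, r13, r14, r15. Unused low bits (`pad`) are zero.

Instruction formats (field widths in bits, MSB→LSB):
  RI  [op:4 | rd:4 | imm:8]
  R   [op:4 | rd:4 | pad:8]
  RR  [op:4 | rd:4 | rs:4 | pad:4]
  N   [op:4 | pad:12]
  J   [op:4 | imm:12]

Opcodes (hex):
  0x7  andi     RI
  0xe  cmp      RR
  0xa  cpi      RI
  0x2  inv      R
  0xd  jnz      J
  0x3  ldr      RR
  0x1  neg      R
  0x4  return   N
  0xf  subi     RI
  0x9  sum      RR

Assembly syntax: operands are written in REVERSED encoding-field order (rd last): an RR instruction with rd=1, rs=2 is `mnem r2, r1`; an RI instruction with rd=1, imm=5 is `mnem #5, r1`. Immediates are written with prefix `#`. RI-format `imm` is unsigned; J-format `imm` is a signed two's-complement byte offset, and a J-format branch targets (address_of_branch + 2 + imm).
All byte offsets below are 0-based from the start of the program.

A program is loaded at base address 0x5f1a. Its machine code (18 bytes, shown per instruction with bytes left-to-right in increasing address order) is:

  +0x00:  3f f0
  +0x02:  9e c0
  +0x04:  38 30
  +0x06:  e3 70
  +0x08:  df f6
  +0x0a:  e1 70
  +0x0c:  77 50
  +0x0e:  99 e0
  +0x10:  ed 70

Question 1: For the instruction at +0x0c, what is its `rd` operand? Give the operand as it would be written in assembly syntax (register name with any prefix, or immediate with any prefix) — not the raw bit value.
off 0x0c: read 77 50 as big → 0x7750
  top 4b → 0x7 → andi [RI]
  rd@[11:8]=0x7 ⇒ r7
  imm@[7:0]=0x50 ⇒ #80

r7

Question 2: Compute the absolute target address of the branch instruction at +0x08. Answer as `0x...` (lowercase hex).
0x5f1a

[08] df f6 → 0xdff6
  op=0xdff6>>12=0xd ⇒ jnz (J)
  imm: (w>>0)&0xfff=0xff6 (s12→-10) → #-10
  target = base 0x5f1a + off 0x08 + 2 + imm -10 = 0x5f1a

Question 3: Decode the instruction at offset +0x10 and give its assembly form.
cmp r7, r13

@+10  big-endian(ed 70) = 0xed70
  top 4b → 0xe → cmp [RR]
  rd@[11:8]=0xd ⇒ r13
  rs@[7:4]=0x7 ⇒ r7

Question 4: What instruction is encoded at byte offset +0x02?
sum r12, r14

+0x02: 9e c0 ⇒ word 0x9ec0 (big)
  opcode bits[15:12]=0x9: sum/RR
  [11:8] rd=14 = r14
  [7:4] rs=12 = r12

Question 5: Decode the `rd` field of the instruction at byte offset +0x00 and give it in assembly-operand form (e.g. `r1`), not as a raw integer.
r15

off 0x00: read 3f f0 as big → 0x3ff0
  op=0x3ff0>>12=0x3 ⇒ ldr (RR)
  rd@[11:8]=0xf ⇒ r15
  rs@[7:4]=0xf ⇒ r15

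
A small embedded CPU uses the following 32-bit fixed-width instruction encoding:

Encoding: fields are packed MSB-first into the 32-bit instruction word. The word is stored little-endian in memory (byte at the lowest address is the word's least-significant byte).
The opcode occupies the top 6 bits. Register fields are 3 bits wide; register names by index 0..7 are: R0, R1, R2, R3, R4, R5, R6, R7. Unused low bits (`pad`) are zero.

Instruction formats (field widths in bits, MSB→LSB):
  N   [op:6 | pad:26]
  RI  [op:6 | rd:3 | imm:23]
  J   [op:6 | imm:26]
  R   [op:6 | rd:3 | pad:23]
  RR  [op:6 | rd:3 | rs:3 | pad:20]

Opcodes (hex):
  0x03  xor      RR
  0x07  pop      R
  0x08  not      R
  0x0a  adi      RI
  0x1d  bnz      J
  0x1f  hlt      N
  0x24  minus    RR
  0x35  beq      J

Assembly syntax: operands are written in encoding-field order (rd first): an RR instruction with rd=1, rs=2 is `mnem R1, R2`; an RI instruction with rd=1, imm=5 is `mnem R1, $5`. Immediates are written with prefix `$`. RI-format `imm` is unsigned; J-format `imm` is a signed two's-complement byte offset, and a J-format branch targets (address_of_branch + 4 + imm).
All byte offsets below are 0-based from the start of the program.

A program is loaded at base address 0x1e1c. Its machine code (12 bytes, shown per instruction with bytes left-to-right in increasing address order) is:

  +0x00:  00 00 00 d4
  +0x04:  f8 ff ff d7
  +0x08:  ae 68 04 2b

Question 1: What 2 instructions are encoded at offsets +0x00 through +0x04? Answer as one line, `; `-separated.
off 0x00: read 00 00 00 d4 as little → 0xd4000000
  opcode bits[31:26]=0x35: beq/J
  imm@[25:0]=0x0 ⇒ $0
off 0x04: read f8 ff ff d7 as little → 0xd7fffff8
  opcode bits[31:26]=0x35: beq/J
  imm@[25:0]=0x3fffff8 (s26→-8) ⇒ $-8

beq $0; beq $-8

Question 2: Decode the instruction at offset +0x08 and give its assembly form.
adi R6, $288942

+0x08: ae 68 04 2b ⇒ word 0x2b0468ae (little)
  opcode bits[31:26]=0xa: adi/RI
  rd@[25:23]=0x6 ⇒ R6
  imm@[22:0]=0x468ae ⇒ $288942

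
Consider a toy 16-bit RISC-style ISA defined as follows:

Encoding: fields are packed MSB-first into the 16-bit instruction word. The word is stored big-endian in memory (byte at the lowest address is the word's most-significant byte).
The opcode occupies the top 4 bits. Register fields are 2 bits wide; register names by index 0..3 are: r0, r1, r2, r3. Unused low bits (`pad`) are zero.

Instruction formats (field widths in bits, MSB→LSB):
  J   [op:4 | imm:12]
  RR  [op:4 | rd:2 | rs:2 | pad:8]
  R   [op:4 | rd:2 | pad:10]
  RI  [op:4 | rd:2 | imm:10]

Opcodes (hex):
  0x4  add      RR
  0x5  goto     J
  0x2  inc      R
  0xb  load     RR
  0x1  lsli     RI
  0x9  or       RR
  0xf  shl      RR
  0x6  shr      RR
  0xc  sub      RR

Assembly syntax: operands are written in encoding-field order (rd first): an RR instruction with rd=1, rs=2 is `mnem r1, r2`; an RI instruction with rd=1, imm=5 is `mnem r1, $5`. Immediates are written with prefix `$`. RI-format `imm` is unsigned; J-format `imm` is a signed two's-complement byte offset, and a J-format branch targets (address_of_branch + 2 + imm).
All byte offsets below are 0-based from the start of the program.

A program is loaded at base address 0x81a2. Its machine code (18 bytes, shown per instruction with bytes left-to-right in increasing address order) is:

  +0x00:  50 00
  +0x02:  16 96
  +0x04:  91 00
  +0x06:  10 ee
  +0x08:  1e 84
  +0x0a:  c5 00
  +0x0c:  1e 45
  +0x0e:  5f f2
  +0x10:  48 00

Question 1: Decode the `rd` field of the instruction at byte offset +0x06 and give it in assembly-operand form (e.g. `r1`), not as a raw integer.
off 0x06: read 10 ee as big → 0x10ee
  top 4b → 0x1 → lsli [RI]
  [11:10] rd=0 = r0
  [9:0] imm=238 = $238

r0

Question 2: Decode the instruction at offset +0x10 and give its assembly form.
[10] 48 00 → 0x4800
  op=0x4800>>12=0x4 ⇒ add (RR)
  rd@[11:10]=0x2 ⇒ r2
  rs@[9:8]=0x0 ⇒ r0

add r2, r0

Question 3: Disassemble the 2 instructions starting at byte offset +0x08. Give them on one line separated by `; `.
@+08  big-endian(1e 84) = 0x1e84
  top 4b → 0x1 → lsli [RI]
  rd@[11:10]=0x3 ⇒ r3
  imm@[9:0]=0x284 ⇒ $644
@+0a  big-endian(c5 00) = 0xc500
  top 4b → 0xc → sub [RR]
  rd@[11:10]=0x1 ⇒ r1
  rs@[9:8]=0x1 ⇒ r1

lsli r3, $644; sub r1, r1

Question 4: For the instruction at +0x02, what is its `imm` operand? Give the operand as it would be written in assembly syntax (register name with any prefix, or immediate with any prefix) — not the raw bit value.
$662

[02] 16 96 → 0x1696
  opcode bits[15:12]=0x1: lsli/RI
  rd: (w>>10)&0x3=0x1 → r1
  imm: (w>>0)&0x3ff=0x296 → $662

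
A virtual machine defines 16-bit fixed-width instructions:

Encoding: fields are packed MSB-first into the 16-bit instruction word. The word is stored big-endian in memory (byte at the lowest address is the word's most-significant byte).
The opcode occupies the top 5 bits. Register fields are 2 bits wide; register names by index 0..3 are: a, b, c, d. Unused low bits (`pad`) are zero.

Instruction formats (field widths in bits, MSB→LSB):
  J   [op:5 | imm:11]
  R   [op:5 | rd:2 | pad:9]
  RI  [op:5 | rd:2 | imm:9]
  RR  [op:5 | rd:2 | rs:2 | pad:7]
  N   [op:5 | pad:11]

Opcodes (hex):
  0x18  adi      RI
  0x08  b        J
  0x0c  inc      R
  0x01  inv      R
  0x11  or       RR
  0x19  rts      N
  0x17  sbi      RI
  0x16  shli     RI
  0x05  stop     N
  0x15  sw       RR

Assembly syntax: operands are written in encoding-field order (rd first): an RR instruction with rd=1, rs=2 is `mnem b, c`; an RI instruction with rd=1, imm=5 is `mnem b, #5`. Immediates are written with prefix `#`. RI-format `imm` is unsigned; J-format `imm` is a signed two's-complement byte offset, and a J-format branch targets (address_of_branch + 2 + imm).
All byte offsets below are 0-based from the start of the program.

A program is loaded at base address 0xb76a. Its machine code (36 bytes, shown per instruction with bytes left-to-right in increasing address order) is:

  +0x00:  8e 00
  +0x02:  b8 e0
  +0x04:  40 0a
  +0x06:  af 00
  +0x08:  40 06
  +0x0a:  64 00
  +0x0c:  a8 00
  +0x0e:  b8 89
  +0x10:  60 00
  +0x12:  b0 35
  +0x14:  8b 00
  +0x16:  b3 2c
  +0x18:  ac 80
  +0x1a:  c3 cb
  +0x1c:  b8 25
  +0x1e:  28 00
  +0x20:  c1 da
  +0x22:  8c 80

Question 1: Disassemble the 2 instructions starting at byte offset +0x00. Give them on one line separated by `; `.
or d, a; sbi a, #224

+0x00: 8e 00 ⇒ word 0x8e00 (big)
  op=0x8e00>>11=0x11 ⇒ or (RR)
  rd@[10:9]=0x3 ⇒ d
  rs@[8:7]=0x0 ⇒ a
+0x02: b8 e0 ⇒ word 0xb8e0 (big)
  op=0xb8e0>>11=0x17 ⇒ sbi (RI)
  rd@[10:9]=0x0 ⇒ a
  imm@[8:0]=0xe0 ⇒ #224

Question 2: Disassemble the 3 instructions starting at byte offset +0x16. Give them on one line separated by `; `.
shli b, #300; sw c, b; adi b, #459

off 0x16: read b3 2c as big → 0xb32c
  opcode bits[15:11]=0x16: shli/RI
  [10:9] rd=1 = b
  [8:0] imm=300 = #300
off 0x18: read ac 80 as big → 0xac80
  opcode bits[15:11]=0x15: sw/RR
  [10:9] rd=2 = c
  [8:7] rs=1 = b
off 0x1a: read c3 cb as big → 0xc3cb
  opcode bits[15:11]=0x18: adi/RI
  [10:9] rd=1 = b
  [8:0] imm=459 = #459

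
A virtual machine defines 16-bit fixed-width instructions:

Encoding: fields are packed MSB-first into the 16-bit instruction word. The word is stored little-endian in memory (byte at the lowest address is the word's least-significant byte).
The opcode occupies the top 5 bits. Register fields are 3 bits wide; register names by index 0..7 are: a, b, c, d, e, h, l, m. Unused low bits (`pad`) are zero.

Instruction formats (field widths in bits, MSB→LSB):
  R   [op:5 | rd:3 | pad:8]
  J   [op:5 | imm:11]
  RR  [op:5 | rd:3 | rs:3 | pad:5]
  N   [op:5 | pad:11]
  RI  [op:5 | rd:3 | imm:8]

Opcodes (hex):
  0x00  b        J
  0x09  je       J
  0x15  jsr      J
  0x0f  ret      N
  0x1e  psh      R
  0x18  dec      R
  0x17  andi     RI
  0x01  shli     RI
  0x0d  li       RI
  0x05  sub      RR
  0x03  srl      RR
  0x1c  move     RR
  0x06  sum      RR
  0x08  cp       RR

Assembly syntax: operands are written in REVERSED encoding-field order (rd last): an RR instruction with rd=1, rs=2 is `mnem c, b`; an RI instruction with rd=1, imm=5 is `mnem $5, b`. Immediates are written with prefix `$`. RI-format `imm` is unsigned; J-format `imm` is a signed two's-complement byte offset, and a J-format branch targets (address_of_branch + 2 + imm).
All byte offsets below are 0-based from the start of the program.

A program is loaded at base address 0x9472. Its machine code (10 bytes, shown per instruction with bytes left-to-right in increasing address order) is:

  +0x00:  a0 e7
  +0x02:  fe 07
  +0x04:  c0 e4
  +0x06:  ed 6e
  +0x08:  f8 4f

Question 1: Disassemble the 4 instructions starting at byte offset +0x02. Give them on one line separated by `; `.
b $-2; move l, e; li $237, l; je $-8

@+02  little-endian(fe 07) = 0x07fe
  top 5b → 0x0 → b [J]
  imm@[10:0]=0x7fe (s11→-2) ⇒ $-2
@+04  little-endian(c0 e4) = 0xe4c0
  top 5b → 0x1c → move [RR]
  rd@[10:8]=0x4 ⇒ e
  rs@[7:5]=0x6 ⇒ l
@+06  little-endian(ed 6e) = 0x6eed
  top 5b → 0xd → li [RI]
  rd@[10:8]=0x6 ⇒ l
  imm@[7:0]=0xed ⇒ $237
@+08  little-endian(f8 4f) = 0x4ff8
  top 5b → 0x9 → je [J]
  imm@[10:0]=0x7f8 (s11→-8) ⇒ $-8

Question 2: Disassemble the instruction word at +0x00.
move h, m

[00] a0 e7 → 0xe7a0
  op=0xe7a0>>11=0x1c ⇒ move (RR)
  rd: (w>>8)&0x7=0x7 → m
  rs: (w>>5)&0x7=0x5 → h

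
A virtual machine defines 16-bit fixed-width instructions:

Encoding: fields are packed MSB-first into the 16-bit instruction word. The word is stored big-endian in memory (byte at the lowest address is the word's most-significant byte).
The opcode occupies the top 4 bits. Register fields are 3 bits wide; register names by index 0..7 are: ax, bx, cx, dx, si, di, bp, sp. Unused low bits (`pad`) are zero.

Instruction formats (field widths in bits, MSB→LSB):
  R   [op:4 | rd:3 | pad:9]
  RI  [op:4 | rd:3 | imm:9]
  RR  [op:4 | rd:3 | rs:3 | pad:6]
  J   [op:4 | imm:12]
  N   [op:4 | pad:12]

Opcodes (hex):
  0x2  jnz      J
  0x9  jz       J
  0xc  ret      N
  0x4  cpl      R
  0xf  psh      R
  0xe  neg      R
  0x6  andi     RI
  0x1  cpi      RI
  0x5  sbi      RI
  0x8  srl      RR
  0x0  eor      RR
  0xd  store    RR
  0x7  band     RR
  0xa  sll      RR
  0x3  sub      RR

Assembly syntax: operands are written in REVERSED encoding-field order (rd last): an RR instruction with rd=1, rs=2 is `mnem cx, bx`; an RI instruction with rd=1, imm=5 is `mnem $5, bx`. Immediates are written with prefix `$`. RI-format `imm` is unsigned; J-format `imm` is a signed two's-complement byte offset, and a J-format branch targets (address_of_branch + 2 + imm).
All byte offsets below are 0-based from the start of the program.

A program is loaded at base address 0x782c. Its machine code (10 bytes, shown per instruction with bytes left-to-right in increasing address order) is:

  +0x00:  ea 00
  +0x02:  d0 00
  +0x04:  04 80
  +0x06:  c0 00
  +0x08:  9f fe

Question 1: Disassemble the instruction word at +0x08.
[08] 9f fe → 0x9ffe
  top 4b → 0x9 → jz [J]
  [11:0] imm=4094 (s12→-2) = $-2

jz $-2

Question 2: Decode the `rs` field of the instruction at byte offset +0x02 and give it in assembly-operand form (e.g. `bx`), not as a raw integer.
off 0x02: read d0 00 as big → 0xd000
  top 4b → 0xd → store [RR]
  [11:9] rd=0 = ax
  [8:6] rs=0 = ax

ax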